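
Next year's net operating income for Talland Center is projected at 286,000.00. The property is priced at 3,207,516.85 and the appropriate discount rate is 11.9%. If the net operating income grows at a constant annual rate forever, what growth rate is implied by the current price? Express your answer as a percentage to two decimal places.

2.98%

P = D₁/(r−g) ⇒ g = r − D₁/P = 0.119 − 286,000.00/3,207,516.85 = 0.029834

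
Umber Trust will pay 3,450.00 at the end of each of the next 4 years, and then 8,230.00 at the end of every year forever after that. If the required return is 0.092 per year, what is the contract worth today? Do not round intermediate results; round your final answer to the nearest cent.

PV of 4-year annuity: 3,450.00 × [1 − (1+0.092)^−4] / 0.092 = 11128.14287
Perpetuity value at year 4: 8,230.00 / 0.092 = 89456.52174
PV of perpetuity: 89456.52174 / (1+0.092)^4 = 62910.25628
Total PV = 11128.14287 + 62910.25628 = 74038.39915

74038.40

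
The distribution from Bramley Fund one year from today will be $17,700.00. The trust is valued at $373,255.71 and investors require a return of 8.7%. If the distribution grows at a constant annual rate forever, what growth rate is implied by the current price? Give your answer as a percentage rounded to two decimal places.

P = D₁/(r−g) ⇒ g = r − D₁/P = 0.087 − $17,700.00/$373,255.71 = 0.039579

3.96%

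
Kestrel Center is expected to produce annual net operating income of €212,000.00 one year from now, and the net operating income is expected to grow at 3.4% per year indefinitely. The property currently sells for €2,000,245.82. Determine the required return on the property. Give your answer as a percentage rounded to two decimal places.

14.00%

P = D₁/(r − g) ⇒ r = D₁/P + g = €212,000.0000/€2,000,245.82 + 0.034 = 0.105987 + 0.034 = 0.139987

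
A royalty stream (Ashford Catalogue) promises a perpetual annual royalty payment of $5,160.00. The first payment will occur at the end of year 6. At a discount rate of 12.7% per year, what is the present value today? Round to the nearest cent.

Value at end of year 5: C / r = $5,160.00 / 0.127 = $40,629.9213
Discount to today: PV = $40,629.9213 / (1 + 0.127)^5 = $40,629.9213 / 1.818108 = $22,347.37

$22347.37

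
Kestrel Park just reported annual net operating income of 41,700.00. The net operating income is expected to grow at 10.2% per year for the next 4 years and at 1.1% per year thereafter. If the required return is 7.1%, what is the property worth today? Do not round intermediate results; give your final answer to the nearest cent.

D_1 = 45953.40000
D_2 = 50640.64680
D_3 = 55805.99277
D_4 = 61498.20404
Terminal value at year 4: TV = D_4×(1+g_2)/(r−g_2) = 62174.68428/0.06 = 1036244.73802
P_0 = D_1/(1+r)^1 + D_2/(1+r)^2 + D_3/(1+r)^3 + D_4/(1+r)^4 + TV/(1+r)^4
    = 42907.00280 + 44148.94219 + 45426.82941 + 46741.70495 + 787597.72849 = 966822.20784

966822.21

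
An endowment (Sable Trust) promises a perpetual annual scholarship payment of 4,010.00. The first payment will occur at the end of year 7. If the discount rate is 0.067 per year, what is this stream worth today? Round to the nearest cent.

Value at end of year 6: C / r = 4,010.00 / 0.067 = 59,850.7463
Discount to today: PV = 59,850.7463 / (1 + 0.067)^6 = 59,850.7463 / 1.475661 = 40,558.61

40558.61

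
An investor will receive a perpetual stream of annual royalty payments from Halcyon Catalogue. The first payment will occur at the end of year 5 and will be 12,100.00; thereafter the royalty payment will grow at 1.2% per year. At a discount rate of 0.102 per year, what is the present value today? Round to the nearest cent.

Value at end of year 4: C₁ / (r − g) = 12,100.00 / (0.102 − 0.012) = 134,444.4444
Discount to today: PV = 134,444.4444 / (1 + 0.102)^4 = 134,444.4444 / 1.474777 = 91,162.55

91162.55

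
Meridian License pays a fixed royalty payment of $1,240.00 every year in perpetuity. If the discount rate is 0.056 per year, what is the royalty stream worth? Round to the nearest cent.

Level perpetuity: PV = C / r = $1,240.00 / 0.056 = $22,142.86

$22142.86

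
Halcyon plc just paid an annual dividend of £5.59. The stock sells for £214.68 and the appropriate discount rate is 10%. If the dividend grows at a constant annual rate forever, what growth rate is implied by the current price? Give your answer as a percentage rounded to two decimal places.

7.21%

P = D₀(1+g)/(r−g) ⇒ P(r−g) = D₀(1+g) ⇒ g(P+D₀) = P·r − D₀
g = (P·r − D₀)/(P + D₀) = (£214.68×0.1 − £5.59) / (£214.68 + £5.59) = 0.072084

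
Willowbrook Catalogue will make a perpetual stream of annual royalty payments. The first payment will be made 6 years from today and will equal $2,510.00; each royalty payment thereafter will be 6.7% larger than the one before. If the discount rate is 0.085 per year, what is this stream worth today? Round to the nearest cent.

Value at end of year 5: C₁ / (r − g) = $2,510.00 / (0.085 − 0.067) = $139,444.4444
Discount to today: PV = $139,444.4444 / (1 + 0.085)^5 = $139,444.4444 / 1.503657 = $92,736.89

$92736.89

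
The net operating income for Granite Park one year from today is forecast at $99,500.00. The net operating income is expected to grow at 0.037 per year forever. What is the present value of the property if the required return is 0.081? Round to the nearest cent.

Growing perpetuity: P = D₁ / (r − g) = $99,500.0000 / (0.081 − 0.037) = $2,261,363.64

$2261363.64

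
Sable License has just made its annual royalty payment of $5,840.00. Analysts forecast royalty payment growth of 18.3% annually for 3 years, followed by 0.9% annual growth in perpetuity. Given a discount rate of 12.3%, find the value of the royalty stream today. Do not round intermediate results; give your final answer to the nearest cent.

$79884.35

D_1 = 6908.72000
D_2 = 8173.01576
D_3 = 9668.67764
Terminal value at year 3: TV = D_3×(1+g_2)/(r−g_2) = 9755.69574/0.114 = 85576.27845
P_0 = D_1/(1+r)^1 + D_2/(1+r)^2 + D_3/(1+r)^3 + TV/(1+r)^3
    = 6152.02137 + 6480.71352 + 6826.96714 + 60424.64772 = 79884.34975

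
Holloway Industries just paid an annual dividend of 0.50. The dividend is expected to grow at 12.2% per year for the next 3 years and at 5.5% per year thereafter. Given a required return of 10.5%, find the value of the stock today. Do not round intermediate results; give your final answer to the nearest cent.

D_1 = 0.56100
D_2 = 0.62944
D_3 = 0.70623
Terminal value at year 3: TV = D_3×(1+g_2)/(r−g_2) = 0.74508/0.05 = 14.90154
P_0 = D_1/(1+r)^1 + D_2/(1+r)^2 + D_3/(1+r)^3 + TV/(1+r)^3
    = 0.50769 + 0.51550 + 0.52343 + 11.04445 = 12.59108

12.59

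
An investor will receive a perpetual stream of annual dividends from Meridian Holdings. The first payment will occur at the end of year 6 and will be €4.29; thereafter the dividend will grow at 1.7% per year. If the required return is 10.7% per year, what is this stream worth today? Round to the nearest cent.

Value at end of year 5: C₁ / (r − g) = €4.29 / (0.107 − 0.017) = €47.6667
Discount to today: PV = €47.6667 / (1 + 0.107)^5 = €47.6667 / 1.662410 = €28.67

€28.67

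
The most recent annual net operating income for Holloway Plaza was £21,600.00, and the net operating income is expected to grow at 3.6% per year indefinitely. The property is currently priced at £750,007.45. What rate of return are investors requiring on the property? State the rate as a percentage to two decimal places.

6.58%

D₁ = £21,600.00 × 1.036 = £22,377.6000
P = D₁/(r − g) ⇒ r = D₁/P + g = £22,377.6000/£750,007.45 + 0.036 = 0.029837 + 0.036 = 0.065837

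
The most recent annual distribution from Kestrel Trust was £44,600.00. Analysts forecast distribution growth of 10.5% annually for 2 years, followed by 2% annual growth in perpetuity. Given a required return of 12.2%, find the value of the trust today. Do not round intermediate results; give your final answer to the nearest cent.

D_1 = 49283.00000
D_2 = 54457.71500
Terminal value at year 2: TV = D_2×(1+g_2)/(r−g_2) = 55546.86930/0.102 = 544577.15000
P_0 = D_1/(1+r)^1 + D_2/(1+r)^2 + TV/(1+r)^2
    = 43924.24242 + 43258.72360 + 432587.23600 = 519770.20202

£519770.20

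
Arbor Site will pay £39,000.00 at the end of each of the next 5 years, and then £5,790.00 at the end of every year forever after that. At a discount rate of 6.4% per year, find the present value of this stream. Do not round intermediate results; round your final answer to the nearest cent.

£228852.13

PV of 5-year annuity: £39,000.00 × [1 − (1+0.064)^−5] / 0.064 = 162509.84289
Perpetuity value at year 5: £5,790.00 / 0.064 = 90468.75000
PV of perpetuity: 90468.75000 / (1+0.064)^5 = 66342.28871
Total PV = 162509.84289 + 66342.28871 = 228852.13160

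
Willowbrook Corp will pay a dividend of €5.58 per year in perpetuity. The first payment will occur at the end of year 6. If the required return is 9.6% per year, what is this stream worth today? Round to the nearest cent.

Value at end of year 5: C / r = €5.58 / 0.096 = €58.1250
Discount to today: PV = €58.1250 / (1 + 0.096)^5 = €58.1250 / 1.581440 = €36.75

€36.75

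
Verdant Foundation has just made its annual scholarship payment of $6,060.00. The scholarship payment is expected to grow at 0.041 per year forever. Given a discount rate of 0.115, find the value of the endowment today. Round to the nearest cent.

D₁ = D₀ × (1 + g) = $6,060.00 × 1.041 = $6,308.4600
Growing perpetuity: P = D₁ / (r − g) = $6,308.4600 / (0.115 − 0.041) = $85,249.46

$85249.46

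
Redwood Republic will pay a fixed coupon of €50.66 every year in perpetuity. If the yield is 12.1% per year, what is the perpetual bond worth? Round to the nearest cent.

€418.68

Level perpetuity: PV = C / r = €50.66 / 0.121 = €418.68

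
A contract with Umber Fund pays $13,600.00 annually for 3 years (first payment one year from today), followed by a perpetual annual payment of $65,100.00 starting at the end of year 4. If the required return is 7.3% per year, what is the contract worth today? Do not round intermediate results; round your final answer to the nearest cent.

PV of 3-year annuity: $13,600.00 × [1 − (1+0.073)^−3] / 0.073 = 35495.97353
Perpetuity value at year 3: $65,100.00 / 0.073 = 891780.82192
PV of perpetuity: 891780.82192 / (1+0.073)^3 = 721869.94862
Total PV = 35495.97353 + 721869.94862 = 757365.92215

$757365.92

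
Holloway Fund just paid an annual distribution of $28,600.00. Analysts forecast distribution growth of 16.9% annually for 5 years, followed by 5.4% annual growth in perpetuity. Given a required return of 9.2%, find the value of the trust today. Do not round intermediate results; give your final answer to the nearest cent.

D_1 = 33433.40000
D_2 = 39083.64460
D_3 = 45688.78054
D_4 = 53410.18445
D_5 = 62436.50562
Terminal value at year 5: TV = D_5×(1+g_2)/(r−g_2) = 65808.07692/0.038 = 1731791.49799
P_0 = D_1/(1+r)^1 + D_2/(1+r)^2 + D_3/(1+r)^3 + D_4/(1+r)^4 + D_5/(1+r)^5 + TV/(1+r)^5
    = 30616.66667 + 32775.53419 + 35086.62955 + 37560.68676 + 40209.19672 + 1115276.14068 = 1291524.85457

$1291524.85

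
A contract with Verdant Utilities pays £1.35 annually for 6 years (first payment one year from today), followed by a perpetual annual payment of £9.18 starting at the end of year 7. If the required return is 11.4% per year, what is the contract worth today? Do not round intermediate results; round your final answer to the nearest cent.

£47.78

PV of 6-year annuity: £1.35 × [1 − (1+0.114)^−6] / 0.114 = 5.64601
Perpetuity value at year 6: £9.18 / 0.114 = 80.52632
PV of perpetuity: 80.52632 / (1+0.114)^6 = 42.13342
Total PV = 5.64601 + 42.13342 = 47.77943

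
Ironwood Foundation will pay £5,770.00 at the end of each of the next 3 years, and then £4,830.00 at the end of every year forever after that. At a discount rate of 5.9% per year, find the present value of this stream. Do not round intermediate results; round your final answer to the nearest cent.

£84381.69

PV of 3-year annuity: £5,770.00 × [1 − (1+0.059)^−3] / 0.059 = 15451.85906
Perpetuity value at year 3: £4,830.00 / 0.059 = 81864.40678
PV of perpetuity: 81864.40678 / (1+0.059)^3 = 68929.83498
Total PV = 15451.85906 + 68929.83498 = 84381.69404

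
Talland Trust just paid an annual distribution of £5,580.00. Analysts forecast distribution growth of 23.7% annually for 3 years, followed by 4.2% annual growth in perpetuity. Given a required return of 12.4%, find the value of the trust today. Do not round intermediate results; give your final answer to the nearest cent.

£114851.59

D_1 = 6902.46000
D_2 = 8538.34302
D_3 = 10561.93032
Terminal value at year 3: TV = D_3×(1+g_2)/(r−g_2) = 11005.53139/0.082 = 134213.79743
P_0 = D_1/(1+r)^1 + D_2/(1+r)^2 + D_3/(1+r)^3 + TV/(1+r)^3
    = 6140.97865 + 6758.35461 + 7437.79774 + 94514.45420 = 114851.58520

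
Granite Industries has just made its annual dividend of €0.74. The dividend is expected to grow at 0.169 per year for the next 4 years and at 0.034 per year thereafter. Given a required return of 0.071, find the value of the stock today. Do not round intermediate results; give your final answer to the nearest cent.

€33.05

D_1 = 0.86506
D_2 = 1.01126
D_3 = 1.18216
D_4 = 1.38194
Terminal value at year 4: TV = D_4×(1+g_2)/(r−g_2) = 1.42893/0.037 = 38.61967
P_0 = D_1/(1+r)^1 + D_2/(1+r)^2 + D_3/(1+r)^3 + D_4/(1+r)^4 + TV/(1+r)^4
    = 0.80771 + 0.88162 + 0.96229 + 1.05034 + 29.35288 = 33.05485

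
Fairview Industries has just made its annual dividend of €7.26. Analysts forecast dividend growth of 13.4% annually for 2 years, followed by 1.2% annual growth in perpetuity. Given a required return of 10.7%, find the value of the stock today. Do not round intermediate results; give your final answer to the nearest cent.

€96.21

D_1 = 8.23284
D_2 = 9.33604
Terminal value at year 2: TV = D_2×(1+g_2)/(r−g_2) = 9.44807/0.095 = 99.45340
P_0 = D_1/(1+r)^1 + D_2/(1+r)^2 + TV/(1+r)^2
    = 7.43707 + 7.61847 + 81.15670 = 96.21224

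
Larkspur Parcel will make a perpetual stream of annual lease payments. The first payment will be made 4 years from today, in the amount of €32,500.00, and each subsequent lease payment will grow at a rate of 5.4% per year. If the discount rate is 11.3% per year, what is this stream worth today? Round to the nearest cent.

Value at end of year 3: C₁ / (r − g) = €32,500.00 / (0.113 − 0.054) = €550,847.4576
Discount to today: PV = €550,847.4576 / (1 + 0.113)^3 = €550,847.4576 / 1.378750 = €399,526.74

€399526.74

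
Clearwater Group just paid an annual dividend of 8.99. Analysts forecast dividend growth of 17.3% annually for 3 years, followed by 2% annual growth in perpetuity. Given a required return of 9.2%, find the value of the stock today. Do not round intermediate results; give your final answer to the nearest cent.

189.03

D_1 = 10.54527
D_2 = 12.36960
D_3 = 14.50954
Terminal value at year 3: TV = D_3×(1+g_2)/(r−g_2) = 14.79973/0.072 = 205.55186
P_0 = D_1/(1+r)^1 + D_2/(1+r)^2 + D_3/(1+r)^3 + TV/(1+r)^3
    = 9.65684 + 10.37314 + 11.14258 + 157.85324 = 189.02580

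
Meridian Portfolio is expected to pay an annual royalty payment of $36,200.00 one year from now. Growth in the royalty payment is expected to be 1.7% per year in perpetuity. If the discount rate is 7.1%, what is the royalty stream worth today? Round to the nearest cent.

Growing perpetuity: P = D₁ / (r − g) = $36,200.0000 / (0.071 − 0.017) = $670,370.37

$670370.37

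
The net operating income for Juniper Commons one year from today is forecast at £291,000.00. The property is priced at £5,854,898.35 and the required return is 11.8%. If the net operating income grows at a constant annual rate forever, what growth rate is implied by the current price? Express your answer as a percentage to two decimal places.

P = D₁/(r−g) ⇒ g = r − D₁/P = 0.118 − £291,000.00/£5,854,898.35 = 0.068298

6.83%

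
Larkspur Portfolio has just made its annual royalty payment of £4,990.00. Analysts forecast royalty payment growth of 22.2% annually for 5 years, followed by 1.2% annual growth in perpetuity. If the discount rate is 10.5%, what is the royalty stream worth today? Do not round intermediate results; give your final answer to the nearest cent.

£123900.57

D_1 = 6097.78000
D_2 = 7451.48716
D_3 = 9105.71731
D_4 = 11127.18655
D_5 = 13597.42197
Terminal value at year 5: TV = D_5×(1+g_2)/(r−g_2) = 13760.59103/0.093 = 147963.34441
P_0 = D_1/(1+r)^1 + D_2/(1+r)^2 + D_3/(1+r)^3 + D_4/(1+r)^4 + D_5/(1+r)^5 + TV/(1+r)^5
    = 5518.35294 + 6102.64913 + 6748.81198 + 7463.39208 + 8253.63359 + 89813.73327 = 123900.57300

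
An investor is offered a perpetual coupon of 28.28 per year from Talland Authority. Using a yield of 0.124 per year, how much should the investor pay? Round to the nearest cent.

228.06

Level perpetuity: PV = C / r = 28.28 / 0.124 = 228.06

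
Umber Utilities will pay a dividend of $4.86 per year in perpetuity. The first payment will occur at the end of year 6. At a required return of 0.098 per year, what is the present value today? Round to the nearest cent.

Value at end of year 5: C / r = $4.86 / 0.098 = $49.5918
Discount to today: PV = $49.5918 / (1 + 0.098)^5 = $49.5918 / 1.595922 = $31.07

$31.07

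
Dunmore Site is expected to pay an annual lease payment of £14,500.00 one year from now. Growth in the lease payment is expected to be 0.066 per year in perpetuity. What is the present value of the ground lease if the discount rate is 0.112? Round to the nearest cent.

£315217.39

Growing perpetuity: P = D₁ / (r − g) = £14,500.0000 / (0.112 − 0.066) = £315,217.39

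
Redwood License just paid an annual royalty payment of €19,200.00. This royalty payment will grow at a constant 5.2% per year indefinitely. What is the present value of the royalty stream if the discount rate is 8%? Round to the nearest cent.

€721371.43

D₁ = D₀ × (1 + g) = €19,200.00 × 1.052 = €20,198.4000
Growing perpetuity: P = D₁ / (r − g) = €20,198.4000 / (0.08 − 0.052) = €721,371.43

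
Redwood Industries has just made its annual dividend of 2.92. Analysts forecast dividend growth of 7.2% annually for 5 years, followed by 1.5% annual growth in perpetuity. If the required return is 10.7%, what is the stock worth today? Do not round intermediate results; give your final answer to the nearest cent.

D_1 = 3.13024
D_2 = 3.35562
D_3 = 3.59722
D_4 = 3.85622
D_5 = 4.13387
Terminal value at year 5: TV = D_5×(1+g_2)/(r−g_2) = 4.19588/0.092 = 45.60737
P_0 = D_1/(1+r)^1 + D_2/(1+r)^2 + D_3/(1+r)^3 + D_4/(1+r)^4 + D_5/(1+r)^5 + TV/(1+r)^5
    = 2.82768 + 2.73828 + 2.65170 + 2.56786 + 2.48667 + 27.43449 = 40.70668

40.71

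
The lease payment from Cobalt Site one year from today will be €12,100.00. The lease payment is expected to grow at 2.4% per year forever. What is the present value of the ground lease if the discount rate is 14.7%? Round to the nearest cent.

€98373.98

Growing perpetuity: P = D₁ / (r − g) = €12,100.0000 / (0.147 − 0.024) = €98,373.98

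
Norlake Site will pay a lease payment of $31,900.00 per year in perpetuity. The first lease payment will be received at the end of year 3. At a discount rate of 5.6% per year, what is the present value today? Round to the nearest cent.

Value at end of year 2: C / r = $31,900.00 / 0.056 = $569,642.8571
Discount to today: PV = $569,642.8571 / (1 + 0.056)^2 = $569,642.8571 / 1.115136 = $510,828.15

$510828.15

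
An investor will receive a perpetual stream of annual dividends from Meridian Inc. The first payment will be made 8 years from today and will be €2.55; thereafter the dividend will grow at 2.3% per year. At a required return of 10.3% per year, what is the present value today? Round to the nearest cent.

Value at end of year 7: C₁ / (r − g) = €2.55 / (0.103 − 0.023) = €31.8750
Discount to today: PV = €31.8750 / (1 + 0.103)^7 = €31.8750 / 1.986226 = €16.05

€16.05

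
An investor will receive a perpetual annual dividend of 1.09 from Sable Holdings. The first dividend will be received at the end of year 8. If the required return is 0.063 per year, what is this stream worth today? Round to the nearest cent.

11.28

Value at end of year 7: C / r = 1.09 / 0.063 = 17.3016
Discount to today: PV = 17.3016 / (1 + 0.063)^7 = 17.3016 / 1.533673 = 11.28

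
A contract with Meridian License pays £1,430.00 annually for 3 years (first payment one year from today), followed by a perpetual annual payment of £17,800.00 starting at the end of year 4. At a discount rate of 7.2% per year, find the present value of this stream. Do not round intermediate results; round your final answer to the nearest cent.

£204418.67

PV of 3-year annuity: £1,430.00 × [1 − (1+0.072)^−3] / 0.072 = 3739.10116
Perpetuity value at year 3: £17,800.00 / 0.072 = 247222.22222
PV of perpetuity: 247222.22222 / (1+0.072)^3 = 200679.56447
Total PV = 3739.10116 + 200679.56447 = 204418.66562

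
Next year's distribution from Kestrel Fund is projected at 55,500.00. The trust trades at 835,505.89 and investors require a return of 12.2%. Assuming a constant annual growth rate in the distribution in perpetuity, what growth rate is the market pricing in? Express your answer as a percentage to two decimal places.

5.56%

P = D₁/(r−g) ⇒ g = r − D₁/P = 0.122 − 55,500.00/835,505.89 = 0.055573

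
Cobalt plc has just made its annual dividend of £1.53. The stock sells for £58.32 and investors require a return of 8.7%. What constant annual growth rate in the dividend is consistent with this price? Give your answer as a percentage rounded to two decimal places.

P = D₀(1+g)/(r−g) ⇒ P(r−g) = D₀(1+g) ⇒ g(P+D₀) = P·r − D₀
g = (P·r − D₀)/(P + D₀) = (£58.32×0.087 − £1.53) / (£58.32 + £1.53) = 0.059212

5.92%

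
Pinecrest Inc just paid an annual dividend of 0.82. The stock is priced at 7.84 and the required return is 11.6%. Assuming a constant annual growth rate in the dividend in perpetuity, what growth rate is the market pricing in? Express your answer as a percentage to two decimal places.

1.03%

P = D₀(1+g)/(r−g) ⇒ P(r−g) = D₀(1+g) ⇒ g(P+D₀) = P·r − D₀
g = (P·r − D₀)/(P + D₀) = (7.84×0.116 − 0.82) / (7.84 + 0.82) = 0.010328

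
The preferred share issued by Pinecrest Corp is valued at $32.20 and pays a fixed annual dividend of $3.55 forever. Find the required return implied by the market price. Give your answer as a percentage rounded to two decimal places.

11.02%

P = C/r ⇒ r = C/P = $3.55/$32.20 = 0.110248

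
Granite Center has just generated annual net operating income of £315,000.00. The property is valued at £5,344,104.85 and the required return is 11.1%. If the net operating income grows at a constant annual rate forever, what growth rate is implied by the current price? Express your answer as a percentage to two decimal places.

4.92%

P = D₀(1+g)/(r−g) ⇒ P(r−g) = D₀(1+g) ⇒ g(P+D₀) = P·r − D₀
g = (P·r − D₀)/(P + D₀) = (£5,344,104.85×0.111 − £315,000.00) / (£5,344,104.85 + £315,000.00) = 0.049159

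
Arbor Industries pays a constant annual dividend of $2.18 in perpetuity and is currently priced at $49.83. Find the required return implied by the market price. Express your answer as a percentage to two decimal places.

P = C/r ⇒ r = C/P = $2.18/$49.83 = 0.043749

4.37%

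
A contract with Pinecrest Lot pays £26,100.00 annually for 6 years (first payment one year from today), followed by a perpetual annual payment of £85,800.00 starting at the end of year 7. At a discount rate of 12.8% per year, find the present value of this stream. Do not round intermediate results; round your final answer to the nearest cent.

PV of 6-year annuity: £26,100.00 × [1 − (1+0.128)^−6] / 0.128 = 104919.75656
Perpetuity value at year 6: £85,800.00 / 0.128 = 670312.50000
PV of perpetuity: 670312.50000 / (1+0.128)^6 = 325403.87499
Total PV = 104919.75656 + 325403.87499 = 430323.63155

£430323.63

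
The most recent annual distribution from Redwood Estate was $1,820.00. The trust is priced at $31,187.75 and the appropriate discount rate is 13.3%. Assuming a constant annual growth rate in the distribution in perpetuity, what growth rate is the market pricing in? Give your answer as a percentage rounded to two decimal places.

7.05%

P = D₀(1+g)/(r−g) ⇒ P(r−g) = D₀(1+g) ⇒ g(P+D₀) = P·r − D₀
g = (P·r − D₀)/(P + D₀) = ($31,187.75×0.133 − $1,820.00) / ($31,187.75 + $1,820.00) = 0.070528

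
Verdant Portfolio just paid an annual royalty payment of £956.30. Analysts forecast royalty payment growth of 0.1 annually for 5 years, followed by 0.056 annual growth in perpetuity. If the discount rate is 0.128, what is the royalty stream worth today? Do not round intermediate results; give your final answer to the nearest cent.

D_1 = 1051.93000
D_2 = 1157.12300
D_3 = 1272.83530
D_4 = 1400.11883
D_5 = 1540.13071
Terminal value at year 5: TV = D_5×(1+g_2)/(r−g_2) = 1626.37803/0.072 = 22588.58379
P_0 = D_1/(1+r)^1 + D_2/(1+r)^2 + D_3/(1+r)^3 + D_4/(1+r)^4 + D_5/(1+r)^5 + TV/(1+r)^5
    = 932.56206 + 909.41335 + 886.83926 + 864.82552 + 843.35822 + 12369.25392 = 16806.25234

£16806.25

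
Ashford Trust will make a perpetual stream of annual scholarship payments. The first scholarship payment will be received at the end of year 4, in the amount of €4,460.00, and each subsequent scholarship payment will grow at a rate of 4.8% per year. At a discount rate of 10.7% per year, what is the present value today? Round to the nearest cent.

€55723.71

Value at end of year 3: C₁ / (r − g) = €4,460.00 / (0.107 − 0.048) = €75,593.2203
Discount to today: PV = €75,593.2203 / (1 + 0.107)^3 = €75,593.2203 / 1.356572 = €55,723.71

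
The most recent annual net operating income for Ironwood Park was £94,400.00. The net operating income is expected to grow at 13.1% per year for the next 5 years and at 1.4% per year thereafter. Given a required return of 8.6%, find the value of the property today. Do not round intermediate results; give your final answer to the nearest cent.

D_1 = 106766.40000
D_2 = 120752.79840
D_3 = 136571.41499
D_4 = 154462.27035
D_5 = 174696.82777
Terminal value at year 5: TV = D_5×(1+g_2)/(r−g_2) = 177142.58336/0.072 = 2460313.65777
P_0 = D_1/(1+r)^1 + D_2/(1+r)^2 + D_3/(1+r)^3 + D_4/(1+r)^4 + D_5/(1+r)^5 + TV/(1+r)^5
    = 98311.60221 + 102385.28738 + 106627.77167 + 111046.04950 + 115647.40514 + 1628700.95575 = 2162719.07166

£2162719.07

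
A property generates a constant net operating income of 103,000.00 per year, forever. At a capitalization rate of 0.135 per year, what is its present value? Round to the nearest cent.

762962.96

Level perpetuity: PV = C / r = 103,000.00 / 0.135 = 762,962.96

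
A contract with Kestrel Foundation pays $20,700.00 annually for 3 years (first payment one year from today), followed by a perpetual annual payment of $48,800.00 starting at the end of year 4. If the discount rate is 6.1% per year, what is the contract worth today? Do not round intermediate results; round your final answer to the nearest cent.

PV of 3-year annuity: $20,700.00 × [1 − (1+0.061)^−3] / 0.061 = 55229.13433
Perpetuity value at year 3: $48,800.00 / 0.061 = 800000.00000
PV of perpetuity: 800000.00000 / (1+0.061)^3 = 669797.98284
Total PV = 55229.13433 + 669797.98284 = 725027.11717

$725027.12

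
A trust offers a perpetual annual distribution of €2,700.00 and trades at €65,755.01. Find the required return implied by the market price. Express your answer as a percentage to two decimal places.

4.11%

P = C/r ⇒ r = C/P = €2,700.00/€65,755.01 = 0.041062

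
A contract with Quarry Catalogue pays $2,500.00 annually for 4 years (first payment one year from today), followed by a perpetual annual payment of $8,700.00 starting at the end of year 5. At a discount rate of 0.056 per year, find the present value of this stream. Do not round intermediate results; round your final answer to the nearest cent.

PV of 4-year annuity: $2,500.00 × [1 − (1+0.056)^−4] / 0.056 = 8742.70337
Perpetuity value at year 4: $8,700.00 / 0.056 = 155357.14286
PV of perpetuity: 155357.14286 / (1+0.056)^4 = 124932.53515
Total PV = 8742.70337 + 124932.53515 = 133675.23851

$133675.24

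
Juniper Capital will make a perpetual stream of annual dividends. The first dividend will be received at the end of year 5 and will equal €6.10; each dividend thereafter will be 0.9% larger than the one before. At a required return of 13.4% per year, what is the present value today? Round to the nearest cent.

€29.51

Value at end of year 4: C₁ / (r − g) = €6.10 / (0.134 − 0.009) = €48.8000
Discount to today: PV = €48.8000 / (1 + 0.134)^4 = €48.8000 / 1.653683 = €29.51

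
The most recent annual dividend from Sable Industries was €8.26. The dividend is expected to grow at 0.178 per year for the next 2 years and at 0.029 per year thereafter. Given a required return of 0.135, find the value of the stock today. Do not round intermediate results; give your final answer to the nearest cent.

D_1 = 9.73028
D_2 = 11.46227
Terminal value at year 2: TV = D_2×(1+g_2)/(r−g_2) = 11.79468/0.106 = 111.27053
P_0 = D_1/(1+r)^1 + D_2/(1+r)^2 + TV/(1+r)^2
    = 8.57293 + 8.89772 + 86.37507 = 103.84573

€103.85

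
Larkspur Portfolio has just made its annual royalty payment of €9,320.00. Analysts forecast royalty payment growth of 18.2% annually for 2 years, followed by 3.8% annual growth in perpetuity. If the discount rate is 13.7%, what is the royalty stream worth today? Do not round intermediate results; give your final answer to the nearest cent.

€125368.05

D_1 = 11016.24000
D_2 = 13021.19568
Terminal value at year 2: TV = D_2×(1+g_2)/(r−g_2) = 13516.00112/0.099 = 136525.26380
P_0 = D_1/(1+r)^1 + D_2/(1+r)^2 + TV/(1+r)^2
    = 9688.86544 + 10072.32977 + 105606.85149 = 125368.04669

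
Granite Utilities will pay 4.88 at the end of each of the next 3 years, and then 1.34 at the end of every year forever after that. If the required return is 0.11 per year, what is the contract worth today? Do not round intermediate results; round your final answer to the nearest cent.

20.83

PV of 3-year annuity: 4.88 × [1 − (1+0.11)^−3] / 0.11 = 11.92533
Perpetuity value at year 3: 1.34 / 0.11 = 12.18182
PV of perpetuity: 12.18182 / (1+0.11)^3 = 8.90724
Total PV = 11.92533 + 8.90724 = 20.83257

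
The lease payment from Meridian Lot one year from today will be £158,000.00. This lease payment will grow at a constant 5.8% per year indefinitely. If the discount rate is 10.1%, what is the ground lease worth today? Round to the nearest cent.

£3674418.60

Growing perpetuity: P = D₁ / (r − g) = £158,000.0000 / (0.101 − 0.058) = £3,674,418.60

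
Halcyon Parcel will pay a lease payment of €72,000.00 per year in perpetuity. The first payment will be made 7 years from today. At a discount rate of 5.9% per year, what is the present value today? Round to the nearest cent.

€865176.52

Value at end of year 6: C / r = €72,000.00 / 0.059 = €1,220,338.9831
Discount to today: PV = €1,220,338.9831 / (1 + 0.059)^6 = €1,220,338.9831 / 1.410509 = €865,176.52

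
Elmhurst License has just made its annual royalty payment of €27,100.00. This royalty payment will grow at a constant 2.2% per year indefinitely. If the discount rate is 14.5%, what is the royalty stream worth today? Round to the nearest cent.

€225172.36

D₁ = D₀ × (1 + g) = €27,100.00 × 1.022 = €27,696.2000
Growing perpetuity: P = D₁ / (r − g) = €27,696.2000 / (0.145 − 0.022) = €225,172.36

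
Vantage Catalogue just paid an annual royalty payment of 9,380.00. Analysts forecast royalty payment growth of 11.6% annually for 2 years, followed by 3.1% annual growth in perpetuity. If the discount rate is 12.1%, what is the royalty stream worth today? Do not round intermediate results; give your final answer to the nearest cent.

125131.38

D_1 = 10468.08000
D_2 = 11682.37728
Terminal value at year 2: TV = D_2×(1+g_2)/(r−g_2) = 12044.53098/0.09 = 133828.12195
P_0 = D_1/(1+r)^1 + D_2/(1+r)^2 + TV/(1+r)^2
    = 9338.16236 + 9296.51132 + 106496.70188 = 125131.37556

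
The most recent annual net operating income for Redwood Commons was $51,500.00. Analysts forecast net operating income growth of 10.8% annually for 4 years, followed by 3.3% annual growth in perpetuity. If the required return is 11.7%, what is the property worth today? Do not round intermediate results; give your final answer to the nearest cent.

$815044.92

D_1 = 57062.00000
D_2 = 63224.69600
D_3 = 70052.96317
D_4 = 77618.68319
Terminal value at year 4: TV = D_4×(1+g_2)/(r−g_2) = 80180.09974/0.084 = 954524.99685
P_0 = D_1/(1+r)^1 + D_2/(1+r)^2 + D_3/(1+r)^3 + D_4/(1+r)^4 + TV/(1+r)^4
    = 51085.04924 + 50673.44186 + 50265.15092 + 49860.14971 + 613161.12674 = 815044.91847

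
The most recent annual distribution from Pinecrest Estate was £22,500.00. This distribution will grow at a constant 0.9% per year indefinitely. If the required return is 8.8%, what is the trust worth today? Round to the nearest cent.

D₁ = D₀ × (1 + g) = £22,500.00 × 1.009 = £22,702.5000
Growing perpetuity: P = D₁ / (r − g) = £22,702.5000 / (0.088 − 0.009) = £287,373.42

£287373.42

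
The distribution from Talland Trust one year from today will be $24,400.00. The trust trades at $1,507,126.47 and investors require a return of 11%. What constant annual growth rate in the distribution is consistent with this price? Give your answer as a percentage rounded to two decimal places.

P = D₁/(r−g) ⇒ g = r − D₁/P = 0.11 − $24,400.00/$1,507,126.47 = 0.093810

9.38%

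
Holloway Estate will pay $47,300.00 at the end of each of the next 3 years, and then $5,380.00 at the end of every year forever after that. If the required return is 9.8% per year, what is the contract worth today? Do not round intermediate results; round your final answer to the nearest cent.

$159514.95

PV of 3-year annuity: $47,300.00 × [1 − (1+0.098)^−3] / 0.098 = 118043.50701
Perpetuity value at year 3: $5,380.00 / 0.098 = 54897.95918
PV of perpetuity: 54897.95918 / (1+0.098)^3 = 41471.44612
Total PV = 118043.50701 + 41471.44612 = 159514.95313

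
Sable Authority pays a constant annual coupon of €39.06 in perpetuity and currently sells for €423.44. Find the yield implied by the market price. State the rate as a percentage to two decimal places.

P = C/r ⇒ r = C/P = €39.06/€423.44 = 0.092244

9.22%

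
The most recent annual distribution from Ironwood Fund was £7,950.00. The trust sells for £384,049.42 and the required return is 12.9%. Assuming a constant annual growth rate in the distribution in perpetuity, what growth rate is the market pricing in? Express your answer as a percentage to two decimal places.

10.61%

P = D₀(1+g)/(r−g) ⇒ P(r−g) = D₀(1+g) ⇒ g(P+D₀) = P·r − D₀
g = (P·r − D₀)/(P + D₀) = (£384,049.42×0.129 − £7,950.00) / (£384,049.42 + £7,950.00) = 0.106103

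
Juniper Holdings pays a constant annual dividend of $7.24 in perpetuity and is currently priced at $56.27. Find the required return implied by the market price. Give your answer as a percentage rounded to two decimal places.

P = C/r ⇒ r = C/P = $7.24/$56.27 = 0.128665

12.87%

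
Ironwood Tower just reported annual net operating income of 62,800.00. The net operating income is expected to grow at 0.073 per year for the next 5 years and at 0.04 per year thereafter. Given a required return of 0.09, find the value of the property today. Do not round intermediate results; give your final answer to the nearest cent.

1507115.67

D_1 = 67384.40000
D_2 = 72303.46120
D_3 = 77581.61387
D_4 = 83245.07168
D_5 = 89321.96191
Terminal value at year 5: TV = D_5×(1+g_2)/(r−g_2) = 92894.84039/0.05 = 1857896.80778
P_0 = D_1/(1+r)^1 + D_2/(1+r)^2 + D_3/(1+r)^3 + D_4/(1+r)^4 + D_5/(1+r)^5 + TV/(1+r)^5
    = 61820.55046 + 60856.37674 + 59907.24059 + 58972.90747 + 58053.14653 + 1207505.44788 = 1507115.66967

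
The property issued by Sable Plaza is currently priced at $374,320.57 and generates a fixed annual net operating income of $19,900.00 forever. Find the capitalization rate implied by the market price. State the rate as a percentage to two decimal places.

5.32%

P = C/r ⇒ r = C/P = $19,900.00/$374,320.57 = 0.053163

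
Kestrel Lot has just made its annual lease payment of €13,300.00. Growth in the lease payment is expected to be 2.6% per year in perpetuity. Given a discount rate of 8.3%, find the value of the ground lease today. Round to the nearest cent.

D₁ = D₀ × (1 + g) = €13,300.00 × 1.026 = €13,645.8000
Growing perpetuity: P = D₁ / (r − g) = €13,645.8000 / (0.083 − 0.026) = €239,400.00

€239400.00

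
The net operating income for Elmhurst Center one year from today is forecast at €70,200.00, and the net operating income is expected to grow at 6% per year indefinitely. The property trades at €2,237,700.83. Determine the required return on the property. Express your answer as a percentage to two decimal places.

9.14%

P = D₁/(r − g) ⇒ r = D₁/P + g = €70,200.0000/€2,237,700.83 + 0.06 = 0.031371 + 0.06 = 0.091371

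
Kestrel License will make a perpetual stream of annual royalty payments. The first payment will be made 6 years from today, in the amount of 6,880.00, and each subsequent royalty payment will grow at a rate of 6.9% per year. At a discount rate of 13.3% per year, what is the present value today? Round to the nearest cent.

Value at end of year 5: C₁ / (r − g) = 6,880.00 / (0.133 − 0.069) = 107,500.0000
Discount to today: PV = 107,500.0000 / (1 + 0.133)^5 = 107,500.0000 / 1.867022 = 57,578.31

57578.31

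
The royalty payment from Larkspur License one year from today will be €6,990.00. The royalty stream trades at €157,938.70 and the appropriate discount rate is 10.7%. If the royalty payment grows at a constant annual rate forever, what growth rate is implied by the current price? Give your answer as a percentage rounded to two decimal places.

P = D₁/(r−g) ⇒ g = r − D₁/P = 0.107 − €6,990.00/€157,938.70 = 0.062742

6.27%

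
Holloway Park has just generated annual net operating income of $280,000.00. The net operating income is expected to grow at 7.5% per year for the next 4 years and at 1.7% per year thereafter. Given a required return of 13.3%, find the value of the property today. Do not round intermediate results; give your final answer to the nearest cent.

D_1 = 301000.00000
D_2 = 323575.00000
D_3 = 347843.12500
D_4 = 373931.35938
Terminal value at year 4: TV = D_4×(1+g_2)/(r−g_2) = 380288.19248/0.116 = 3278346.48693
P_0 = D_1/(1+r)^1 + D_2/(1+r)^2 + D_3/(1+r)^3 + D_4/(1+r)^4 + TV/(1+r)^4
    = 265666.37246 + 252066.50520 + 239162.83592 + 226919.72517 + 1989460.00425 = 2973275.44300

$2973275.44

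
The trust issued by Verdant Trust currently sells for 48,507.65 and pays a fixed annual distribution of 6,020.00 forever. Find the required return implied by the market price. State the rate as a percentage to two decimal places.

P = C/r ⇒ r = C/P = 6,020.00/48,507.65 = 0.124104

12.41%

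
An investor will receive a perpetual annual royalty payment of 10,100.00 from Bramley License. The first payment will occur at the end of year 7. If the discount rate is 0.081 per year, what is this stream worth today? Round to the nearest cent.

Value at end of year 6: C / r = 10,100.00 / 0.081 = 124,691.3580
Discount to today: PV = 124,691.3580 / (1 + 0.081)^6 = 124,691.3580 / 1.595711 = 78,141.58

78141.58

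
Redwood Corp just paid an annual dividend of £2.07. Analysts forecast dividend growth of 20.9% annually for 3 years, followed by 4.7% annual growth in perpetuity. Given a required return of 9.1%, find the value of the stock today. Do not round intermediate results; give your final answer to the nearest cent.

£74.68

D_1 = 2.50263
D_2 = 3.02568
D_3 = 3.65805
Terminal value at year 3: TV = D_3×(1+g_2)/(r−g_2) = 3.82997/0.044 = 87.04488
P_0 = D_1/(1+r)^1 + D_2/(1+r)^2 + D_3/(1+r)^3 + TV/(1+r)^3
    = 2.29389 + 2.54199 + 2.81692 + 67.02997 = 74.68276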